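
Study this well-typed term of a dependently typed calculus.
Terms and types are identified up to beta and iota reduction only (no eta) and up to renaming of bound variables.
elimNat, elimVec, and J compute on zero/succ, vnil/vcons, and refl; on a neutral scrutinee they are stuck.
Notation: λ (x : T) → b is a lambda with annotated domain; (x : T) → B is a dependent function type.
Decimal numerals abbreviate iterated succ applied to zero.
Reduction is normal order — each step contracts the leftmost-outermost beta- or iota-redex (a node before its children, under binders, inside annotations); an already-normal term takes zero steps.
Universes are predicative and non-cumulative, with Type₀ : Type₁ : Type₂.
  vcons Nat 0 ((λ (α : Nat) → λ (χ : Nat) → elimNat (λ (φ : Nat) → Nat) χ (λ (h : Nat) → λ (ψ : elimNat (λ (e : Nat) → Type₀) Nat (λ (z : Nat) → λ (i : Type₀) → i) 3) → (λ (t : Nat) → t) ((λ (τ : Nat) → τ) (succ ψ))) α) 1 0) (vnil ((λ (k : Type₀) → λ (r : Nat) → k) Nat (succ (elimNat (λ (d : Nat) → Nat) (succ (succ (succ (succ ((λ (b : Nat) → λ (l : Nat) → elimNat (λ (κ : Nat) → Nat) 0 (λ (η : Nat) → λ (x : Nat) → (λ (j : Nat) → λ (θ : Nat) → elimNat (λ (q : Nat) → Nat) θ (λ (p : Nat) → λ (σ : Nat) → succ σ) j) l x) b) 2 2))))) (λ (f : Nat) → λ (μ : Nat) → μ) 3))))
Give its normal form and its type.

reduced normal form:
  vcons Nat 0 1 (vnil Nat)
the term's type:
  Vec Nat 1


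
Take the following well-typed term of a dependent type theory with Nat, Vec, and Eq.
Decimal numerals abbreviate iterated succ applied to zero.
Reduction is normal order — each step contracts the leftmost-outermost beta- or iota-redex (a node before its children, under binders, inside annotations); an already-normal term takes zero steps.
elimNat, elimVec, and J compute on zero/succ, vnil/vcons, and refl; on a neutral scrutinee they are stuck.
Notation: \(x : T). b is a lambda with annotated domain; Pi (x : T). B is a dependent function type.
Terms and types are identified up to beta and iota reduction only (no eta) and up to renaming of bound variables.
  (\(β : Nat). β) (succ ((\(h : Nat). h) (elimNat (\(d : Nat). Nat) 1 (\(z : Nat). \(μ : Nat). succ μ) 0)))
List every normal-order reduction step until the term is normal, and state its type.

normal-order reduction sequence:
  (\(β : Nat). β) (succ ((\(h : Nat). h) (elimNat (\(d : Nat). Nat) 1 (\(z : Nat). \(μ : Nat). succ μ) 0)))
  ~> succ ((\(β : Nat). β) (elimNat (\(h : Nat). Nat) 1 (\(d : Nat). \(z : Nat). succ z) 0))
  ~> succ (elimNat (\(β : Nat). Nat) 1 (\(h : Nat). \(d : Nat). succ d) 0)
  ~> 2
inferred type:
  Nat


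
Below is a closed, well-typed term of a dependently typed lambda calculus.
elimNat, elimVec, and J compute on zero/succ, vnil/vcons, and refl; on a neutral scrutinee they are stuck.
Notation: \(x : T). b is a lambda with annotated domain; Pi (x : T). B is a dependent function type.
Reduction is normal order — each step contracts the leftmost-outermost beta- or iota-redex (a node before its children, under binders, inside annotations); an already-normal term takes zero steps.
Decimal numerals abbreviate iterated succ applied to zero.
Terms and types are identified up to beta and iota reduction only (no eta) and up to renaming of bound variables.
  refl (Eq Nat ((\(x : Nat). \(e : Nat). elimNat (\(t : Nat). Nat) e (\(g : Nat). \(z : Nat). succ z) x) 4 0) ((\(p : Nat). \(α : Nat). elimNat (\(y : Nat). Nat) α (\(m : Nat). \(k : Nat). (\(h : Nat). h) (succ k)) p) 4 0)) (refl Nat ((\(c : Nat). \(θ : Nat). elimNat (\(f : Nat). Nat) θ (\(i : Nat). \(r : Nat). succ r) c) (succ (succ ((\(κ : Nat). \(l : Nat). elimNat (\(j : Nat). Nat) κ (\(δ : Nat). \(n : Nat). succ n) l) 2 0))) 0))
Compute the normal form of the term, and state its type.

normal form:
  refl (Eq Nat 4 4) (refl Nat 4)
the term's type:
  Eq (Eq Nat 4 4) (refl Nat 4) (refl Nat 4)


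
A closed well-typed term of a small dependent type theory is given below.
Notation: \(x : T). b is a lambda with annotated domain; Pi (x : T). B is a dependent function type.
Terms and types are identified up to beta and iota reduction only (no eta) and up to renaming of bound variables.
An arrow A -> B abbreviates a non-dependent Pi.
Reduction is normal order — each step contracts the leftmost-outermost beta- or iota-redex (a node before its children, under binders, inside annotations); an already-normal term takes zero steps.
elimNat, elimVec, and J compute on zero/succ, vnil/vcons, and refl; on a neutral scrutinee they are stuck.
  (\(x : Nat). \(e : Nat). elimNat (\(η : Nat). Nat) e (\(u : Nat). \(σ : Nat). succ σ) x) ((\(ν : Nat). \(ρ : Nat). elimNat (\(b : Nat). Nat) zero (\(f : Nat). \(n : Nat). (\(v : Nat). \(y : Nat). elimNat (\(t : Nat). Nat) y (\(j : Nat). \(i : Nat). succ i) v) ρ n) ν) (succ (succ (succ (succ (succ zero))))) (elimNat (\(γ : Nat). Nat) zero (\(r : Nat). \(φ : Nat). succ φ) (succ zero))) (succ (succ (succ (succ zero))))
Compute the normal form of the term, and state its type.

normal form:
  succ (succ (succ (succ (succ (succ (succ (succ (succ zero))))))))
inferred type:
  Nat


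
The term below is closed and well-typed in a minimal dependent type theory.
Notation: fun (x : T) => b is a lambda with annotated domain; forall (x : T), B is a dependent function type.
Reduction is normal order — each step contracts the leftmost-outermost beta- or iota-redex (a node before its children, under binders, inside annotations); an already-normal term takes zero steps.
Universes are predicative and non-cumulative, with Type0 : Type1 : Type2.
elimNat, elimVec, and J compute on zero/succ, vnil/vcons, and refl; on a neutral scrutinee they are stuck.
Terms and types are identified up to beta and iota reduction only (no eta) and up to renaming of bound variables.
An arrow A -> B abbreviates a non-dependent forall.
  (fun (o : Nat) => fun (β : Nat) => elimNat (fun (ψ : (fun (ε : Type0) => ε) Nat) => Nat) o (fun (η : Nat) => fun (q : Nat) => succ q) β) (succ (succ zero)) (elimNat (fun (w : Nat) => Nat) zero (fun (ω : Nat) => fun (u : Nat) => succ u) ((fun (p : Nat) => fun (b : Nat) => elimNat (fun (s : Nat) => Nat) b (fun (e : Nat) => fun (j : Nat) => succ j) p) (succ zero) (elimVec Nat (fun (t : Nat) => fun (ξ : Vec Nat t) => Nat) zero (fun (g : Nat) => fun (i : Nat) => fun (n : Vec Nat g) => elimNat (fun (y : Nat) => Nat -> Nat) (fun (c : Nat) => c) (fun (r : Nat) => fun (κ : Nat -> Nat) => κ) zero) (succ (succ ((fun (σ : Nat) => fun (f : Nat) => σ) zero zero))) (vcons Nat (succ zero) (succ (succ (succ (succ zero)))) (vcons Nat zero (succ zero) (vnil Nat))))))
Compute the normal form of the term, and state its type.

resulting normal form:
  succ (succ (succ zero))
inferred type:
  Nat
observation: contracting a beta-redex first, the term normalizes in 30 steps.


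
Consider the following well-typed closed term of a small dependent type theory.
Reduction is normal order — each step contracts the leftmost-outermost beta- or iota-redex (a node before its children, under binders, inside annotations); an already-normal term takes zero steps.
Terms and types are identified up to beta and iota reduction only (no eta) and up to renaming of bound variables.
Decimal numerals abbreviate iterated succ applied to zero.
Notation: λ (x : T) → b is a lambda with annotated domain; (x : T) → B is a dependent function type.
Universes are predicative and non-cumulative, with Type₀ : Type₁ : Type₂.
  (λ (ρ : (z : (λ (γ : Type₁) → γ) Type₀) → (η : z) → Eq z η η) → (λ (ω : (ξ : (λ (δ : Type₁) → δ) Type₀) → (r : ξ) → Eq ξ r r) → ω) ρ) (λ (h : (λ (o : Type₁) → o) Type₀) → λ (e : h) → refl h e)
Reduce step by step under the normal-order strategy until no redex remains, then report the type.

normal-order reduction:
  (λ (ρ : (z : (λ (γ : Type₁) → γ) Type₀) → (η : z) → Eq z η η) → (λ (ω : (ξ : (λ (δ : Type₁) → δ) Type₀) → (r : ξ) → Eq ξ r r) → ω) ρ) (λ (h : (λ (o : Type₁) → o) Type₀) → λ (e : h) → refl h e)
  ~> (λ (ρ : (z : (λ (γ : Type₁) → γ) Type₀) → (η : z) → Eq z η η) → ρ) (λ (ω : (λ (ξ : Type₁) → ξ) Type₀) → λ (δ : ω) → refl ω δ)
  ~> λ (ρ : (λ (z : Type₁) → z) Type₀) → λ (γ : ρ) → refl ρ γ
  ~> λ (ρ : Type₀) → λ (z : ρ) → refl ρ z
inferred type:
  (ρ : Type₀) → (z : ρ) → Eq ρ z z


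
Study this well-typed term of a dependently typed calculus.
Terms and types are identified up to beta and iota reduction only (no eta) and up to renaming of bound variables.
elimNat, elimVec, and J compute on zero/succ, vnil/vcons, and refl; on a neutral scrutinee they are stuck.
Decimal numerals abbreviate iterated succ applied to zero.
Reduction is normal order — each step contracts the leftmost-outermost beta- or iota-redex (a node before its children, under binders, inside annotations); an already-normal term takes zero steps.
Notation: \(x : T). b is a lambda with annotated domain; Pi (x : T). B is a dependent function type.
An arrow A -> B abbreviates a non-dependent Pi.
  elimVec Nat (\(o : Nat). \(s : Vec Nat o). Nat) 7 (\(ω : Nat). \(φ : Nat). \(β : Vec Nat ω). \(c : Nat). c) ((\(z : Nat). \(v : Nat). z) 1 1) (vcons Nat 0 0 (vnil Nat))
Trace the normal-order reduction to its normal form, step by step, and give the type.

reduction (normal order):
  elimVec Nat (\(o : Nat). \(s : Vec Nat o). Nat) 7 (\(ω : Nat). \(φ : Nat). \(β : Vec Nat ω). \(c : Nat). c) ((\(z : Nat). \(v : Nat). z) 1 1) (vcons Nat 0 0 (vnil Nat))
  ~> (\(o : Nat). \(s : Nat). \(ω : Vec Nat o). \(φ : Nat). φ) 0 0 (vnil Nat) (elimVec Nat (\(β : Nat). \(c : Vec Nat β). Nat) 7 (\(z : Nat). \(v : Nat). \(h : Vec Nat z). \(i : Nat). i) 0 (vnil Nat))
  ~> (\(o : Nat). \(s : Vec Nat 0). \(ω : Nat). ω) 0 (vnil Nat) (elimVec Nat (\(φ : Nat). \(β : Vec Nat φ). Nat) 7 (\(c : Nat). \(z : Nat). \(v : Vec Nat c). \(h : Nat). h) 0 (vnil Nat))
  ~> (\(o : Vec Nat 0). \(s : Nat). s) (vnil Nat) (elimVec Nat (\(ω : Nat). \(φ : Vec Nat ω). Nat) 7 (\(β : Nat). \(c : Nat). \(z : Vec Nat β). \(v : Nat). v) 0 (vnil Nat))
  ~> (\(o : Nat). o) (elimVec Nat (\(s : Nat). \(ω : Vec Nat s). Nat) 7 (\(φ : Nat). \(β : Nat). \(c : Vec Nat φ). \(z : Nat). z) 0 (vnil Nat))
  ~> elimVec Nat (\(o : Nat). \(s : Vec Nat o). Nat) 7 (\(ω : Nat). \(φ : Nat). \(β : Vec Nat ω). \(c : Nat). c) 0 (vnil Nat)
  ~> 7
type:
  Nat


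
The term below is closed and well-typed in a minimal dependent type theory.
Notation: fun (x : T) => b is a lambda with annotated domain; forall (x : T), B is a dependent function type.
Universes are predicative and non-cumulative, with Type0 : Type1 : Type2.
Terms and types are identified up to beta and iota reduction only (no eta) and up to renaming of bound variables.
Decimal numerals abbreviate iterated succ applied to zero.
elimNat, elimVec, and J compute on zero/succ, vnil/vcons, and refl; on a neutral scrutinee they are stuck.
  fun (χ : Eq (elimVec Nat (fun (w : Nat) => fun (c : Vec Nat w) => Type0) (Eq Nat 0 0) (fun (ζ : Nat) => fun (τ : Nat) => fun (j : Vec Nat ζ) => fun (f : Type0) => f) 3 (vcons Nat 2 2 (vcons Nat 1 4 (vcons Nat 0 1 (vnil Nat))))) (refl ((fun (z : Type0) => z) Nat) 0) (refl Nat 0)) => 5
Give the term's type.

the term's type:
  forall (χ : Eq (Eq Nat 0 0) (refl Nat 0) (refl Nat 0)), Nat


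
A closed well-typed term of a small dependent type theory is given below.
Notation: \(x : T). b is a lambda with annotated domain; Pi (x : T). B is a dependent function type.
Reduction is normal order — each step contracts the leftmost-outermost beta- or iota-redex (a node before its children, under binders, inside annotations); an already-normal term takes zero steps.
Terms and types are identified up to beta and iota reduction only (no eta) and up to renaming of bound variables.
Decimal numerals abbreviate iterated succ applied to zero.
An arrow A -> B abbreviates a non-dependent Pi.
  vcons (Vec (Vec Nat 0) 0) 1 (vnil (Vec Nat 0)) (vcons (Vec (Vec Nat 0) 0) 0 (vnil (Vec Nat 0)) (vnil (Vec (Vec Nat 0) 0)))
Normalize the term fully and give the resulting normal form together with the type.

reduced normal form:
  vcons (Vec (Vec Nat 0) 0) 1 (vnil (Vec Nat 0)) (vcons (Vec (Vec Nat 0) 0) 0 (vnil (Vec Nat 0)) (vnil (Vec (Vec Nat 0) 0)))
inferred type:
  Vec (Vec (Vec Nat 0) 0) 2
observation: the term is already in normal form.


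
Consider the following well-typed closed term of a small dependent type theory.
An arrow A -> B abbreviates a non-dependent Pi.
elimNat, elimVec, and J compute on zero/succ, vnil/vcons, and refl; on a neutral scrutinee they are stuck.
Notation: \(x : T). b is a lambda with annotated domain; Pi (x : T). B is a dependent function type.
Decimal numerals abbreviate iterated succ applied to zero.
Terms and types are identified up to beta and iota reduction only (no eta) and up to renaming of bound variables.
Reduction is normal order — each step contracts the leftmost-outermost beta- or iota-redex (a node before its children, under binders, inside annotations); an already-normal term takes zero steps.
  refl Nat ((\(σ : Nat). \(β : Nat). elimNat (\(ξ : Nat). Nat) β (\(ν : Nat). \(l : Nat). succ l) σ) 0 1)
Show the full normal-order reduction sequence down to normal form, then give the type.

reduction (normal order):
  refl Nat ((\(σ : Nat). \(β : Nat). elimNat (\(ξ : Nat). Nat) β (\(ν : Nat). \(l : Nat). succ l) σ) 0 1)
  ~> refl Nat ((\(σ : Nat). elimNat (\(β : Nat). Nat) σ (\(ξ : Nat). \(ν : Nat). succ ν) 0) 1)
  ~> refl Nat (elimNat (\(σ : Nat). Nat) 1 (\(β : Nat). \(ξ : Nat). succ ξ) 0)
  ~> refl Nat 1
type:
  Eq Nat 1 1


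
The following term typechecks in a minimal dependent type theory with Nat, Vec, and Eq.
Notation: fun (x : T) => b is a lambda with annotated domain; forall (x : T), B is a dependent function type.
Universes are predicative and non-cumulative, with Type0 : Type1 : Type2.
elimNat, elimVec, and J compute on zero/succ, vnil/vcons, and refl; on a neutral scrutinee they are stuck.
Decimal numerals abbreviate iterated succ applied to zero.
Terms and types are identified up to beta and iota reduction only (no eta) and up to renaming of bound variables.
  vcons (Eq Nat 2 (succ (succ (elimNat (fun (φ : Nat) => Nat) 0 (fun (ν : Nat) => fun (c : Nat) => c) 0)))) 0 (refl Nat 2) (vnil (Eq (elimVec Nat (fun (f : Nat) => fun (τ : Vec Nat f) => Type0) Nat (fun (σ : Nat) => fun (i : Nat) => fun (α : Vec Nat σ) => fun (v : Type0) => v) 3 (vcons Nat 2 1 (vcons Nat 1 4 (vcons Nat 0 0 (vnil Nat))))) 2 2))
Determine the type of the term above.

the term's type:
  Vec (Eq Nat 2 2) 1


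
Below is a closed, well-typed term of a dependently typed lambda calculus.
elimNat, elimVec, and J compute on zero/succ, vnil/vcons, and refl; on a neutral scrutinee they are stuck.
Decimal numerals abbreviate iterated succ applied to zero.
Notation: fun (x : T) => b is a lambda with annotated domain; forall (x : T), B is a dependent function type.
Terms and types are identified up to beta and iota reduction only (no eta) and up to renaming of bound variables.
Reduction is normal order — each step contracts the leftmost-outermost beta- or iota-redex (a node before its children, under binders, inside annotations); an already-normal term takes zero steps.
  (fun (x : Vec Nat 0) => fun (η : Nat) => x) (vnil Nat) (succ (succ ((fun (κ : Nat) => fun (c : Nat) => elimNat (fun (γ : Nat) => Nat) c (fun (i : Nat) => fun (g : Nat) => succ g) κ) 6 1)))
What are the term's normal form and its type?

resulting normal form:
  vnil Nat
type:
  Vec Nat 0


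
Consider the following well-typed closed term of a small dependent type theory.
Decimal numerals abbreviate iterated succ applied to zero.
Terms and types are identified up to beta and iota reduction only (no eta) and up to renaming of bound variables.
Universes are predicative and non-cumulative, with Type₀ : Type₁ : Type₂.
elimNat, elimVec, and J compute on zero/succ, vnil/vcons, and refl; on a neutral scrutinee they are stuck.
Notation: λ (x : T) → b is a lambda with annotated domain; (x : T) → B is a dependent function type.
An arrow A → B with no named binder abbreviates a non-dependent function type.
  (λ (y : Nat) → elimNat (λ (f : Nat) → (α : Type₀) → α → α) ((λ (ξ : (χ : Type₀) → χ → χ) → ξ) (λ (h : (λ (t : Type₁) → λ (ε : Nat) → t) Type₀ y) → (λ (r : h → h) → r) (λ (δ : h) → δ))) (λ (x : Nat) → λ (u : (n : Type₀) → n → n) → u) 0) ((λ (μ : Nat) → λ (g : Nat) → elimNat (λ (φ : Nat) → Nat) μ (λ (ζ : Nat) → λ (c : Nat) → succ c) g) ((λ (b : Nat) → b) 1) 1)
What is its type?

the term's type:
  (y : Type₀) → y → y


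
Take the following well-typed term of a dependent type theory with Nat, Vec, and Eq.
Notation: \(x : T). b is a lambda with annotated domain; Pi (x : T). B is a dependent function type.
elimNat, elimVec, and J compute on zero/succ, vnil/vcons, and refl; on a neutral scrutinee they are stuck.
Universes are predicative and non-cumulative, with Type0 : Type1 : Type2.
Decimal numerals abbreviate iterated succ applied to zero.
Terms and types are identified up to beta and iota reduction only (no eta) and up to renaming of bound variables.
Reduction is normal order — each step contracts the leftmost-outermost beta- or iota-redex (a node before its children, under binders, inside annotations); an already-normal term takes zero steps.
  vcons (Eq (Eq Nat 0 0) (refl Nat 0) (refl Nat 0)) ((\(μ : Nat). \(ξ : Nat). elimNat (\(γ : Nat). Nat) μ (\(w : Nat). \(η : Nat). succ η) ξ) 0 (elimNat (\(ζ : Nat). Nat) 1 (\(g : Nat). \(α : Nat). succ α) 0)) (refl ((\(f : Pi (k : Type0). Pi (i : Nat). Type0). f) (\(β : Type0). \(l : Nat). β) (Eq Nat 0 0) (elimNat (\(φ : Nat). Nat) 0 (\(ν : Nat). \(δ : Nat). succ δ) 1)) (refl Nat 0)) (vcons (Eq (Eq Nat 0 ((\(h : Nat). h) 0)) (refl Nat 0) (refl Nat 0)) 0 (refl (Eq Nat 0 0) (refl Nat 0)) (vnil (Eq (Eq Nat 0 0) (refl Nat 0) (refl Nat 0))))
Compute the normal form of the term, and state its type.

reduced normal form:
  vcons (Eq (Eq Nat 0 0) (refl Nat 0) (refl Nat 0)) 1 (refl (Eq Nat 0 0) (refl Nat 0)) (vcons (Eq (Eq Nat 0 0) (refl Nat 0) (refl Nat 0)) 0 (refl (Eq Nat 0 0) (refl Nat 0)) (vnil (Eq (Eq Nat 0 0) (refl Nat 0) (refl Nat 0))))
type:
  Vec (Eq (Eq Nat 0 0) (refl Nat 0) (refl Nat 0)) 2
observation: the first redex contracted is a beta-redex; the normal form is reached in 11 normal-order steps.


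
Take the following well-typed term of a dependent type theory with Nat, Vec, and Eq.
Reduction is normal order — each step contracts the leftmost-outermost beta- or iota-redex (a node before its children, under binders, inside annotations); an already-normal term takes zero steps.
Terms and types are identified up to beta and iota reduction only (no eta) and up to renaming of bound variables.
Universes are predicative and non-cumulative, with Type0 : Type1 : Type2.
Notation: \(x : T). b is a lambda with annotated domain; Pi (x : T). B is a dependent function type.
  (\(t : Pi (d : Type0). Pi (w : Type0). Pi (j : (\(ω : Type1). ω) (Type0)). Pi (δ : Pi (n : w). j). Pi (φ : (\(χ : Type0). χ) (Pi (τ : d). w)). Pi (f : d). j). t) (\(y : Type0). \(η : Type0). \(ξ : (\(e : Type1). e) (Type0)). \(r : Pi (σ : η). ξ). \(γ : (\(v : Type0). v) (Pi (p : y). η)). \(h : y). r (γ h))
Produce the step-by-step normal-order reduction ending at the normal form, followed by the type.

reduction (normal order):
  (\(t : Pi (d : Type0). Pi (w : Type0). Pi (j : (\(ω : Type1). ω) (Type0)). Pi (δ : Pi (n : w). j). Pi (φ : (\(χ : Type0). χ) (Pi (τ : d). w)). Pi (f : d). j). t) (\(y : Type0). \(η : Type0). \(ξ : (\(e : Type1). e) (Type0)). \(r : Pi (σ : η). ξ). \(γ : (\(v : Type0). v) (Pi (p : y). η)). \(h : y). r (γ h))
  ~> \(t : Type0). \(d : Type0). \(w : (\(j : Type1). j) (Type0)). \(ω : Pi (δ : d). w). \(n : (\(φ : Type0). φ) (Pi (χ : t). d)). \(τ : t). ω (n τ)
  ~> \(t : Type0). \(d : Type0). \(w : Type0). \(j : Pi (ω : d). w). \(δ : (\(n : Type0). n) (Pi (φ : t). d)). \(χ : t). j (δ χ)
  ~> \(t : Type0). \(d : Type0). \(w : Type0). \(j : Pi (ω : d). w). \(δ : Pi (n : t). d). \(φ : t). j (δ φ)
type:
  Pi (t : Type0). Pi (d : Type0). Pi (w : Type0). Pi (j : Pi (ω : d). w). Pi (δ : Pi (n : t). d). Pi (φ : t). w


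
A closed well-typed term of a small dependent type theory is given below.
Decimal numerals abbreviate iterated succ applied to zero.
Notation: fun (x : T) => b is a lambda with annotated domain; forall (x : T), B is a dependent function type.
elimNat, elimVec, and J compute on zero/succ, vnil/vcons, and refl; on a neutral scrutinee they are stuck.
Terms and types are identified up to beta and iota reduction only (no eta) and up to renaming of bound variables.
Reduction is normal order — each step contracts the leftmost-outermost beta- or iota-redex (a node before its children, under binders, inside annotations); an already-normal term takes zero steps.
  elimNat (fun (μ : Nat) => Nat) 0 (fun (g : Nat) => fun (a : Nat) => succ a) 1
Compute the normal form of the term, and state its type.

reduced normal form:
  1
type:
  Nat
observation: the leftmost-outermost redex is an elimNat iota-redex, and normalization takes 4 steps.


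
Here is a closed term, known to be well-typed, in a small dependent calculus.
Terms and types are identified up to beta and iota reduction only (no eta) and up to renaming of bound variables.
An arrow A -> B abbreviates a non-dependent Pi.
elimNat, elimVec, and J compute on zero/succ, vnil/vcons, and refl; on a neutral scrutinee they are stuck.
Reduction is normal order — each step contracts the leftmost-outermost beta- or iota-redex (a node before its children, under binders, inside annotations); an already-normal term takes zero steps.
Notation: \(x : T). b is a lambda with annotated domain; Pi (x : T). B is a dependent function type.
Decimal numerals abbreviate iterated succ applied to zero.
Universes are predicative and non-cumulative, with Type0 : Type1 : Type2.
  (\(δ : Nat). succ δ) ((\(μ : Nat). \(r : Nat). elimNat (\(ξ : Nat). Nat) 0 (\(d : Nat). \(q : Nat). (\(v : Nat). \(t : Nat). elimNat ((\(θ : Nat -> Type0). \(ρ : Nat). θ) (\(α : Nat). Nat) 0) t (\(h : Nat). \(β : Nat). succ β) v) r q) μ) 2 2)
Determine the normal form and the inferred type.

normal form:
  5
type:
  Nat
observation: 28 normal-order steps normalize the term, beginning with a beta-redex.


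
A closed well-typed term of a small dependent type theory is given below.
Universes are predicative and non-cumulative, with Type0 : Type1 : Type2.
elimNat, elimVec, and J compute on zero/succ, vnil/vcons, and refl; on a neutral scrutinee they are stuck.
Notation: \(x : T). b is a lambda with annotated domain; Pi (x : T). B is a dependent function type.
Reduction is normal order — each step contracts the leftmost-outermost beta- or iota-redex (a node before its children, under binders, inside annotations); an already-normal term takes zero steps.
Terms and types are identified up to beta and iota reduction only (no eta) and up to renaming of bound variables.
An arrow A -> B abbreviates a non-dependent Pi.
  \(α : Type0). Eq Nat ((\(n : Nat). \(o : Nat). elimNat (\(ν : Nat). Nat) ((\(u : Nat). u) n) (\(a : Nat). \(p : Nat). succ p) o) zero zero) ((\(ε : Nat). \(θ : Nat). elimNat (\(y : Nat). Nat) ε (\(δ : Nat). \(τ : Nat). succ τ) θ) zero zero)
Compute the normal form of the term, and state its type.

normal form:
  \(α : Type0). Eq Nat zero zero
the term's type:
  Type0 -> Type0


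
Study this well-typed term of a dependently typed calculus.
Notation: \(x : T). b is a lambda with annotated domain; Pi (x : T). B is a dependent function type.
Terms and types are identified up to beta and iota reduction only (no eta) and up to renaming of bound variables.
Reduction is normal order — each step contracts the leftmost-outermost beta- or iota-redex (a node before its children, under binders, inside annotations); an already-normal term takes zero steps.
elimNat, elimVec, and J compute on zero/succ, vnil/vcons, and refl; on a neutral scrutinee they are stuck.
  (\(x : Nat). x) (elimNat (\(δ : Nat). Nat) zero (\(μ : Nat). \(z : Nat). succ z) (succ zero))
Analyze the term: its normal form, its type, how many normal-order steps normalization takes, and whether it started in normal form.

resulting normal form:
  succ zero
type:
  Nat
reduction steps (normal order): 5
term was already normal: no
first contracted redex: a beta-redex


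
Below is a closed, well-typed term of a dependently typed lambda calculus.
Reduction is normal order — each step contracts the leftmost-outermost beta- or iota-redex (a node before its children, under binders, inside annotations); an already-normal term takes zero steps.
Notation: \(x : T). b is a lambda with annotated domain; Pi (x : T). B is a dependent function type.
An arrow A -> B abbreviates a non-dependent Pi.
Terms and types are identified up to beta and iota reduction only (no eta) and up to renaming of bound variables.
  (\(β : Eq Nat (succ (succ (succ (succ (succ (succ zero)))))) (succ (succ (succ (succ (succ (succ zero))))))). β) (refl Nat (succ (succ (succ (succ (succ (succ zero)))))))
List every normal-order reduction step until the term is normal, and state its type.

normal-order reduction sequence:
  (\(β : Eq Nat (succ (succ (succ (succ (succ (succ zero)))))) (succ (succ (succ (succ (succ (succ zero))))))). β) (refl Nat (succ (succ (succ (succ (succ (succ zero)))))))
  ~> refl Nat (succ (succ (succ (succ (succ (succ zero))))))
the term's type:
  Eq Nat (succ (succ (succ (succ (succ (succ zero)))))) (succ (succ (succ (succ (succ (succ zero))))))


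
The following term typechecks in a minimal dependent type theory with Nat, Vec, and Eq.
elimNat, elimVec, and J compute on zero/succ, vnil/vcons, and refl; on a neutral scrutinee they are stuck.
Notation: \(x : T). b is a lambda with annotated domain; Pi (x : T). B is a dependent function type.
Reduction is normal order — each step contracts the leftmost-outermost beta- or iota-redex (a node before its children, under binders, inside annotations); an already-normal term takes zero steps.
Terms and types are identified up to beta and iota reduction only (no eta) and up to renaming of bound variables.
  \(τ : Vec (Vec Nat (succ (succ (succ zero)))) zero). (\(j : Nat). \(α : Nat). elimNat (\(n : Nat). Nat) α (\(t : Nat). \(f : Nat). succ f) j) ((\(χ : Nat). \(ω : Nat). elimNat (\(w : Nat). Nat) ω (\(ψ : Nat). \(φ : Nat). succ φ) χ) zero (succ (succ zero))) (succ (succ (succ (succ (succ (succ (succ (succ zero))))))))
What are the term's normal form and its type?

normal form:
  \(τ : Vec (Vec Nat (succ (succ (succ zero)))) zero). succ (succ (succ (succ (succ (succ (succ (succ (succ (succ zero)))))))))
type:
  Pi (τ : Vec (Vec Nat (succ (succ (succ zero)))) zero). Nat


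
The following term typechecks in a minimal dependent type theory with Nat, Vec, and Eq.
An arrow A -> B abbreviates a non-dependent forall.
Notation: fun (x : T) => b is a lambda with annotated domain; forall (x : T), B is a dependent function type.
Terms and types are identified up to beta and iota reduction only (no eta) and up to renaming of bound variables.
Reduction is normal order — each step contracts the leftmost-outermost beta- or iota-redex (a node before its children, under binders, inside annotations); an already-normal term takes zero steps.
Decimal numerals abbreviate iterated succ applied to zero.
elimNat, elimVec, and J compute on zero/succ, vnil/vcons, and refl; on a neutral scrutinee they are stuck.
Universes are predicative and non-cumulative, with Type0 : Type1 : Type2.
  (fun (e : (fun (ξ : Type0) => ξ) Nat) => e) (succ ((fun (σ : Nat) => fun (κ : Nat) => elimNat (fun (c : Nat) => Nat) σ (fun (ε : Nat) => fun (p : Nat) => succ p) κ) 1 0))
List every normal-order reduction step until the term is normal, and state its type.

reduction (normal order):
  (fun (e : (fun (ξ : Type0) => ξ) Nat) => e) (succ ((fun (σ : Nat) => fun (κ : Nat) => elimNat (fun (c : Nat) => Nat) σ (fun (ε : Nat) => fun (p : Nat) => succ p) κ) 1 0))
  ~> succ ((fun (e : Nat) => fun (ξ : Nat) => elimNat (fun (σ : Nat) => Nat) e (fun (κ : Nat) => fun (c : Nat) => succ c) ξ) 1 0)
  ~> succ ((fun (e : Nat) => elimNat (fun (ξ : Nat) => Nat) 1 (fun (σ : Nat) => fun (κ : Nat) => succ κ) e) 0)
  ~> succ (elimNat (fun (e : Nat) => Nat) 1 (fun (ξ : Nat) => fun (σ : Nat) => succ σ) 0)
  ~> 2
type:
  Nat


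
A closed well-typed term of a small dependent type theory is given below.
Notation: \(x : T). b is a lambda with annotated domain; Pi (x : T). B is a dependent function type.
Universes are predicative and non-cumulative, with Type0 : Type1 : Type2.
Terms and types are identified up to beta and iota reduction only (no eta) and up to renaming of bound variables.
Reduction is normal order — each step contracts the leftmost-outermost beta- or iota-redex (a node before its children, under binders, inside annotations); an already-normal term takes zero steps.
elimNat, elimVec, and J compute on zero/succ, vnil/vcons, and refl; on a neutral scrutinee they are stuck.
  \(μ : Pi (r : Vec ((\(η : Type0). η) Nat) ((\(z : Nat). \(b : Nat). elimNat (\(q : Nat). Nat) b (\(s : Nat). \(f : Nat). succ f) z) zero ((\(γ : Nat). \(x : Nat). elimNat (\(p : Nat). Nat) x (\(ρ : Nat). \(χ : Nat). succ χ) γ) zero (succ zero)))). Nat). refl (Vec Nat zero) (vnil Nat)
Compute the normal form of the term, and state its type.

resulting normal form:
  \(μ : Pi (r : Vec Nat (succ zero)). Nat). refl (Vec Nat zero) (vnil Nat)
the term's type:
  Pi (μ : Pi (r : Vec Nat (succ zero)). Nat). Eq (Vec Nat zero) (vnil Nat) (vnil Nat)


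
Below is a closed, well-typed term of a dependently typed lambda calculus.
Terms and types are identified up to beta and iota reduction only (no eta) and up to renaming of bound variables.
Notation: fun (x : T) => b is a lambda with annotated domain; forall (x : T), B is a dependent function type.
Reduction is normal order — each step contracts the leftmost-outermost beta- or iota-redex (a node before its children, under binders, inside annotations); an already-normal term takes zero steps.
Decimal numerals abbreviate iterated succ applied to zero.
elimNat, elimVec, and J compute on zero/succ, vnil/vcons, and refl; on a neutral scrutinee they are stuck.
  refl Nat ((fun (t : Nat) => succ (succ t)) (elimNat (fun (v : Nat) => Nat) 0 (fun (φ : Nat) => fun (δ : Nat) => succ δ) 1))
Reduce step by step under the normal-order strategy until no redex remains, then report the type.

reduction (normal order):
  refl Nat ((fun (t : Nat) => succ (succ t)) (elimNat (fun (v : Nat) => Nat) 0 (fun (φ : Nat) => fun (δ : Nat) => succ δ) 1))
  ~> refl Nat (succ (succ (elimNat (fun (t : Nat) => Nat) 0 (fun (v : Nat) => fun (φ : Nat) => succ φ) 1)))
  ~> refl Nat (succ (succ ((fun (t : Nat) => fun (v : Nat) => succ v) 0 (elimNat (fun (φ : Nat) => Nat) 0 (fun (δ : Nat) => fun (ε : Nat) => succ ε) 0))))
  ~> refl Nat (succ (succ ((fun (t : Nat) => succ t) (elimNat (fun (v : Nat) => Nat) 0 (fun (φ : Nat) => fun (δ : Nat) => succ δ) 0))))
  ~> refl Nat (succ (succ (succ (elimNat (fun (t : Nat) => Nat) 0 (fun (v : Nat) => fun (φ : Nat) => succ φ) 0))))
  ~> refl Nat 3
type:
  Eq Nat 3 3


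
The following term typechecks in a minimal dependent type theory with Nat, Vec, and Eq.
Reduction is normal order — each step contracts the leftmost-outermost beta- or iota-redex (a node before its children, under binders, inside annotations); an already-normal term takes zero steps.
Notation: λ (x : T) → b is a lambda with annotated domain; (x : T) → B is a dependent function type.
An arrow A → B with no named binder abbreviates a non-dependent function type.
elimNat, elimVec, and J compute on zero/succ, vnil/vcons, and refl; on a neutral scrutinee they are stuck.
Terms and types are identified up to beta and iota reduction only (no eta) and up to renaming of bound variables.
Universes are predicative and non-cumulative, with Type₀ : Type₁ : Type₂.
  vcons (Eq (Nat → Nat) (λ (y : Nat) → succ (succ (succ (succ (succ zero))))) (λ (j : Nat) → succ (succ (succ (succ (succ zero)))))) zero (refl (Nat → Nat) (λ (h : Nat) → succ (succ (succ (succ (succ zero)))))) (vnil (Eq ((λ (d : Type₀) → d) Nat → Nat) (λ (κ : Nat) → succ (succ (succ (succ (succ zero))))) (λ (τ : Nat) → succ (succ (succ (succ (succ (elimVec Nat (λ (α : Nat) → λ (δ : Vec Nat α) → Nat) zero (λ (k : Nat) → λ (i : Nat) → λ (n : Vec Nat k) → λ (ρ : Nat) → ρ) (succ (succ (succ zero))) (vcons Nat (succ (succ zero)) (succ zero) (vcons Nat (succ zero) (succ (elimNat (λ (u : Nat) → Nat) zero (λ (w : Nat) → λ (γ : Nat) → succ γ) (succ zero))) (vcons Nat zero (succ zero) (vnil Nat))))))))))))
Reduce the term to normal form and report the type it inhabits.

reduced normal form:
  vcons (Eq (Nat → Nat) (λ (y : Nat) → succ (succ (succ (succ (succ zero))))) (λ (j : Nat) → succ (succ (succ (succ (succ zero)))))) zero (refl (Nat → Nat) (λ (h : Nat) → succ (succ (succ (succ (succ zero)))))) (vnil (Eq (Nat → Nat) (λ (d : Nat) → succ (succ (succ (succ (succ zero))))) (λ (κ : Nat) → succ (succ (succ (succ (succ zero)))))))
type:
  Vec (Eq (Nat → Nat) (λ (y : Nat) → succ (succ (succ (succ (succ zero))))) (λ (j : Nat) → succ (succ (succ (succ (succ zero)))))) (succ zero)
observation: 17 normal-order steps separate the term from its normal form.


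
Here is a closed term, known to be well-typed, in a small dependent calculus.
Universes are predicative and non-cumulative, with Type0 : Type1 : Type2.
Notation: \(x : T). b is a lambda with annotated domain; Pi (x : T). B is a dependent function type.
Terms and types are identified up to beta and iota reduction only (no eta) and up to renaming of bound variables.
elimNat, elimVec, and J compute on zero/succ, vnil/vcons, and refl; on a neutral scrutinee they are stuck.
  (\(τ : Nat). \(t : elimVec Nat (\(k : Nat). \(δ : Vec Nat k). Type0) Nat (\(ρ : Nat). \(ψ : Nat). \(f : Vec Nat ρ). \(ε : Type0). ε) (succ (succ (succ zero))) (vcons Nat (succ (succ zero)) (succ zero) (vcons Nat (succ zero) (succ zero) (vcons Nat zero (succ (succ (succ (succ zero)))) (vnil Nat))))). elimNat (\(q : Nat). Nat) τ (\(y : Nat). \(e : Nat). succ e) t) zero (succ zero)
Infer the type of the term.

type:
  Nat


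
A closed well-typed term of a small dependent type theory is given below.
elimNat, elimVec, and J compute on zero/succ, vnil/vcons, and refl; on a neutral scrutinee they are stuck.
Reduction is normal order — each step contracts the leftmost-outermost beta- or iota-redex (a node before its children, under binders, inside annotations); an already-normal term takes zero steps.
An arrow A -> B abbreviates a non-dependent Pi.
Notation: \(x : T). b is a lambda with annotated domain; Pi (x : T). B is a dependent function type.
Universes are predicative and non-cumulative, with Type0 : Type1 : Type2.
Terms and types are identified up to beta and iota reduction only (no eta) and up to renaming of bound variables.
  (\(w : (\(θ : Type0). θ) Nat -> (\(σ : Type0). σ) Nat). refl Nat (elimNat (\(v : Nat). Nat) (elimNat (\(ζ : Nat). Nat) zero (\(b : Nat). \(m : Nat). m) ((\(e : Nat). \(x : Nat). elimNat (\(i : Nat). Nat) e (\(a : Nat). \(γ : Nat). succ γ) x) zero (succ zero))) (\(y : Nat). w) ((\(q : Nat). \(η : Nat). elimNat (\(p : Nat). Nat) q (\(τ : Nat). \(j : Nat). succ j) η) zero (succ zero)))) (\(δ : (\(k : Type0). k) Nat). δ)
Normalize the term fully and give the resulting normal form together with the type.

resulting normal form:
  refl Nat zero
inferred type:
  Eq Nat zero zero
observation: reduction starts at a beta-redex, and 22 normal-order steps reach the normal form.


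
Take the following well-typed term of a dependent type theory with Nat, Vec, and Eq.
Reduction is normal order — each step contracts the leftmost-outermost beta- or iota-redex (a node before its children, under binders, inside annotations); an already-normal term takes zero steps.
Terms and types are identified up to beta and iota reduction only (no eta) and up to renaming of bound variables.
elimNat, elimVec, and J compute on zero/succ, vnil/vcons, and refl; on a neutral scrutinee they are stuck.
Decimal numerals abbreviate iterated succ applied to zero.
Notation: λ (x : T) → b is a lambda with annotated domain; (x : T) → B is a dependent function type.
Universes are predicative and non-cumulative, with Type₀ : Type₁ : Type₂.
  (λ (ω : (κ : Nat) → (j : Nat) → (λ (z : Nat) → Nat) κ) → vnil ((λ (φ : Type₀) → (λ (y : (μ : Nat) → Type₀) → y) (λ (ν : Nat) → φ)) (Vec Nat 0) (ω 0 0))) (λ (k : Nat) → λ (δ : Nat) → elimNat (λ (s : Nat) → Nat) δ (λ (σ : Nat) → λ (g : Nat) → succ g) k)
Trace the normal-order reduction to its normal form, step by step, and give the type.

normal-order reduction sequence:
  (λ (ω : (κ : Nat) → (j : Nat) → (λ (z : Nat) → Nat) κ) → vnil ((λ (φ : Type₀) → (λ (y : (μ : Nat) → Type₀) → y) (λ (ν : Nat) → φ)) (Vec Nat 0) (ω 0 0))) (λ (k : Nat) → λ (δ : Nat) → elimNat (λ (s : Nat) → Nat) δ (λ (σ : Nat) → λ (g : Nat) → succ g) k)
  ~> vnil ((λ (ω : Type₀) → (λ (κ : (j : Nat) → Type₀) → κ) (λ (z : Nat) → ω)) (Vec Nat 0) ((λ (φ : Nat) → λ (y : Nat) → elimNat (λ (μ : Nat) → Nat) y (λ (ν : Nat) → λ (k : Nat) → succ k) φ) 0 0))
  ~> vnil ((λ (ω : (κ : Nat) → Type₀) → ω) (λ (j : Nat) → Vec Nat 0) ((λ (z : Nat) → λ (φ : Nat) → elimNat (λ (y : Nat) → Nat) φ (λ (μ : Nat) → λ (ν : Nat) → succ ν) z) 0 0))
  ~> vnil ((λ (ω : Nat) → Vec Nat 0) ((λ (κ : Nat) → λ (j : Nat) → elimNat (λ (z : Nat) → Nat) j (λ (φ : Nat) → λ (y : Nat) → succ y) κ) 0 0))
  ~> vnil (Vec Nat 0)
type:
  Vec (Vec Nat 0) 0


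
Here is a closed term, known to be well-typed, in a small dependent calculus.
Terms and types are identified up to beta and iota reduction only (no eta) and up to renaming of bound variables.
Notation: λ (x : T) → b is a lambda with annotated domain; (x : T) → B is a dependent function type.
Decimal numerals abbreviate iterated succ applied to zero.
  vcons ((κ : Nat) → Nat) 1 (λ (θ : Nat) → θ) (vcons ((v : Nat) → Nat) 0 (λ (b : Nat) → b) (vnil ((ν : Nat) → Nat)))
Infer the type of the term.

inferred type:
  Vec ((κ : Nat) → Nat) 2


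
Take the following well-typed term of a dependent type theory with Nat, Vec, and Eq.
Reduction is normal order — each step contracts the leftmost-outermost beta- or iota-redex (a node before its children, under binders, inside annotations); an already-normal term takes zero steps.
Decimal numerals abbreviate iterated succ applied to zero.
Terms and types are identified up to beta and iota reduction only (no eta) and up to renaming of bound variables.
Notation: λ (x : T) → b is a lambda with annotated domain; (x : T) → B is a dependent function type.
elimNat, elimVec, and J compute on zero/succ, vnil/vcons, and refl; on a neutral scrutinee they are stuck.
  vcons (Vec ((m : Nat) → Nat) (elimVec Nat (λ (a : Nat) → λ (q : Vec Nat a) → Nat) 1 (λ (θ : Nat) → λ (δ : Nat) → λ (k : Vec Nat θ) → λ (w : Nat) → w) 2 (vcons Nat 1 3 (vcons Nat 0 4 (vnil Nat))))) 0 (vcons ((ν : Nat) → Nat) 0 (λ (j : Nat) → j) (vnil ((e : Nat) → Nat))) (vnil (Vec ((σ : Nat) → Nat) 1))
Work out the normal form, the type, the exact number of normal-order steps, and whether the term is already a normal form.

resulting normal form:
  vcons (Vec ((m : Nat) → Nat) 1) 0 (vcons ((a : Nat) → Nat) 0 (λ (q : Nat) → q) (vnil ((θ : Nat) → Nat))) (vnil (Vec ((δ : Nat) → Nat) 1))
type:
  Vec (Vec ((m : Nat) → Nat) 1) 1
normal-order step count: 11
started in normal form: no
first contracted redex: an elimVec iota-redex


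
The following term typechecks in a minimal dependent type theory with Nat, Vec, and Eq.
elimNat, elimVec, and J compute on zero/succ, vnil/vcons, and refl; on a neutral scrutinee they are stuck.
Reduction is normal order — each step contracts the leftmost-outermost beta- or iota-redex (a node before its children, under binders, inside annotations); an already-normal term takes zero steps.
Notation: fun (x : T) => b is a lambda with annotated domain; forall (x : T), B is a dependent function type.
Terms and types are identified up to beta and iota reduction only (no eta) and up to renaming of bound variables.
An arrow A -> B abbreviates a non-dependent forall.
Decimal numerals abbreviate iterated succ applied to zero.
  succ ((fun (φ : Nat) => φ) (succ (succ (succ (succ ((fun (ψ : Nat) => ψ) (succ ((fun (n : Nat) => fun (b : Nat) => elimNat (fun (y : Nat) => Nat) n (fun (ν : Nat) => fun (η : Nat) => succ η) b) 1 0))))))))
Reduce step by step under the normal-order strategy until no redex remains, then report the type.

normal-order reduction:
  succ ((fun (φ : Nat) => φ) (succ (succ (succ (succ ((fun (ψ : Nat) => ψ) (succ ((fun (n : Nat) => fun (b : Nat) => elimNat (fun (y : Nat) => Nat) n (fun (ν : Nat) => fun (η : Nat) => succ η) b) 1 0))))))))
  ~> succ (succ (succ (succ (succ ((fun (φ : Nat) => φ) (succ ((fun (ψ : Nat) => fun (n : Nat) => elimNat (fun (b : Nat) => Nat) ψ (fun (y : Nat) => fun (ν : Nat) => succ ν) n) 1 0)))))))
  ~> succ (succ (succ (succ (succ (succ ((fun (φ : Nat) => fun (ψ : Nat) => elimNat (fun (n : Nat) => Nat) φ (fun (b : Nat) => fun (y : Nat) => succ y) ψ) 1 0))))))
  ~> succ (succ (succ (succ (succ (succ ((fun (φ : Nat) => elimNat (fun (ψ : Nat) => Nat) 1 (fun (n : Nat) => fun (b : Nat) => succ b) φ) 0))))))
  ~> succ (succ (succ (succ (succ (succ (elimNat (fun (φ : Nat) => Nat) 1 (fun (ψ : Nat) => fun (n : Nat) => succ n) 0))))))
  ~> 7
the term's type:
  Nat
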